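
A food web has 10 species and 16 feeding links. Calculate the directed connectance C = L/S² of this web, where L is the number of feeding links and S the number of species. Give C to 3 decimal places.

C = 0.160

The web has S = 10 species and L = 16 feeding links.
C = L / S² = 16 / 100 = 0.1600 ≈ 0.160.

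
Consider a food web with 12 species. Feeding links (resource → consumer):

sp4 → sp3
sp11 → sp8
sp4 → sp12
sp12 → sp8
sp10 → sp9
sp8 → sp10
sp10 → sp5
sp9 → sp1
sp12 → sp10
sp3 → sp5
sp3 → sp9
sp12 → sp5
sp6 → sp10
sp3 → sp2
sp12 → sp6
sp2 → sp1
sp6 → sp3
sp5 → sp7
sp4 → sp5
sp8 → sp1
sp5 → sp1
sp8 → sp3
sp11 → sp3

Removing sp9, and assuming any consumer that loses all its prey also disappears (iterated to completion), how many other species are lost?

0

Remove sp9.
Every predator of it retains at least one other prey: sp1 still has sp8, sp5, sp2.
No consumer loses all prey, so no secondary extinctions occur.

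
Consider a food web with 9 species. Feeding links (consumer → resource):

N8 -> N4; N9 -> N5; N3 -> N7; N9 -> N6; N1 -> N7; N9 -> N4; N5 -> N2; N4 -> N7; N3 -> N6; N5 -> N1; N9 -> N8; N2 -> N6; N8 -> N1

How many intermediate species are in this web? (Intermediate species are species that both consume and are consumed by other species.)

5

Intermediate species (has both prey and predators): N1, N2, N4, N5, N8.
Count: 5.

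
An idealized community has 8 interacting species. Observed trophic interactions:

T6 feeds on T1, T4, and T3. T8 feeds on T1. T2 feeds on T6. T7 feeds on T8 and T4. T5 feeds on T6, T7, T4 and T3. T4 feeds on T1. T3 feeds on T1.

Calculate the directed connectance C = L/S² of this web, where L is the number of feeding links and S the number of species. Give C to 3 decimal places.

The web has S = 8 species and L = 13 feeding links.
C = L / S² = 13 / 64 = 0.2031 ≈ 0.203.

C = 0.203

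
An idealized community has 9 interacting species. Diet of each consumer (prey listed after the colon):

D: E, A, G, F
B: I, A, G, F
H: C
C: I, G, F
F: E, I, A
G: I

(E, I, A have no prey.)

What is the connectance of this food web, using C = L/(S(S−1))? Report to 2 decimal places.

The web has S = 9 species and L = 16 feeding links.
C = L / (S(S−1)) = 16 / 72 = 0.2222 ≈ 0.22.

C = 0.22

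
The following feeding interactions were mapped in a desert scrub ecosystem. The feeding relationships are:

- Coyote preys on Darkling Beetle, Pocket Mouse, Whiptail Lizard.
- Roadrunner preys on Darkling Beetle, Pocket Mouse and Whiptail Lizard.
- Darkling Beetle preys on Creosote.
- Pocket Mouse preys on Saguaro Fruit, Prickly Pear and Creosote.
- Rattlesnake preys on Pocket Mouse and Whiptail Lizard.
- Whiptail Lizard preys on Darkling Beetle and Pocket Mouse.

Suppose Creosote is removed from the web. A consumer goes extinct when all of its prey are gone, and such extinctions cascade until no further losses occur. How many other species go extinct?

Remove Creosote.
Round 1: Darkling Beetle (all prey gone) → extinct.
No further losses. Total secondary extinctions: 1.

1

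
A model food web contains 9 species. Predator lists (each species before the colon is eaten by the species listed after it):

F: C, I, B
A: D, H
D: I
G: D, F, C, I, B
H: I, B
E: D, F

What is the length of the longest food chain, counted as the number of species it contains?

One longest chain: G → F → C.
It has 3 species and 2 links.

3 species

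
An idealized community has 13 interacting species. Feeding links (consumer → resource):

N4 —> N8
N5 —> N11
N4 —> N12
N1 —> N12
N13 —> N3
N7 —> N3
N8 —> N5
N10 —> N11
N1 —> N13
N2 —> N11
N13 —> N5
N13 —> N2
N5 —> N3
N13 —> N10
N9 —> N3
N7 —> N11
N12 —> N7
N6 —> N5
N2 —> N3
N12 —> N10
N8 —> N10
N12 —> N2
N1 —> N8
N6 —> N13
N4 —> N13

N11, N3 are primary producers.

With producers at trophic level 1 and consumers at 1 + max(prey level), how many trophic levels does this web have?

Producers (level 1): N11, N3.
N11 → N5 → N13 → N6 gives N6 level 4.
No species has a prey at level 4, so no species reaches level 5.

4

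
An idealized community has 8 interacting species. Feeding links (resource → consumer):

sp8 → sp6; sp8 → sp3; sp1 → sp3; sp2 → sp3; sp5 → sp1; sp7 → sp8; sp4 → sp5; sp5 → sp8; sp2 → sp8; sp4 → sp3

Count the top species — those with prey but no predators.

2

Top species (has prey, but nothing eats it): sp3, sp6.
Count: 2.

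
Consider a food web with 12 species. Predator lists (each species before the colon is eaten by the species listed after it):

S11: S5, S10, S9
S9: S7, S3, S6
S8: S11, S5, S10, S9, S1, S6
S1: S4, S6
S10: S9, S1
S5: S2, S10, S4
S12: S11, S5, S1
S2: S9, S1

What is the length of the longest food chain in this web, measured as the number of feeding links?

5 links

One longest chain: S8 → S11 → S5 → S2 → S9 → S7.
It has 6 species and 5 links.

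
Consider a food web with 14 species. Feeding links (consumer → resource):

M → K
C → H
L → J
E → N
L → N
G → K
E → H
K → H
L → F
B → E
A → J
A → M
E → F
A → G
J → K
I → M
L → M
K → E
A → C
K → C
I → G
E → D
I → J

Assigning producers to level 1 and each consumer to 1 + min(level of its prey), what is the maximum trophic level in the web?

Producers (level 1): D, F, N, H.
Following each consumer down to its lowest-level prey: H → K → M → I (levels 1 through 4).
All prey of I (M 3, J 3, G 3) are at level 3 or above, so I is at level 1 + 3 = 4.
Every consumer has at least one prey at level 3 or below, so none exceeds level 4.

4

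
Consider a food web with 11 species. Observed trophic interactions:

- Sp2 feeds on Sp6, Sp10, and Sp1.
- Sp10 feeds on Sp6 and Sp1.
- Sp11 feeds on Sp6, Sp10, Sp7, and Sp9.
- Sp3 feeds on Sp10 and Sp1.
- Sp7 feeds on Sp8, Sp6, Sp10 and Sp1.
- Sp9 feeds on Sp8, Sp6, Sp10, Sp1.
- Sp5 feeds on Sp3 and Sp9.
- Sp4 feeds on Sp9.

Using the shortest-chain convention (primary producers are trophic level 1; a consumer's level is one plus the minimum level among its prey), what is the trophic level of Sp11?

Sp6 is a producer → level 1.
Sp11 eats Sp6 → level 2.

Trophic level 2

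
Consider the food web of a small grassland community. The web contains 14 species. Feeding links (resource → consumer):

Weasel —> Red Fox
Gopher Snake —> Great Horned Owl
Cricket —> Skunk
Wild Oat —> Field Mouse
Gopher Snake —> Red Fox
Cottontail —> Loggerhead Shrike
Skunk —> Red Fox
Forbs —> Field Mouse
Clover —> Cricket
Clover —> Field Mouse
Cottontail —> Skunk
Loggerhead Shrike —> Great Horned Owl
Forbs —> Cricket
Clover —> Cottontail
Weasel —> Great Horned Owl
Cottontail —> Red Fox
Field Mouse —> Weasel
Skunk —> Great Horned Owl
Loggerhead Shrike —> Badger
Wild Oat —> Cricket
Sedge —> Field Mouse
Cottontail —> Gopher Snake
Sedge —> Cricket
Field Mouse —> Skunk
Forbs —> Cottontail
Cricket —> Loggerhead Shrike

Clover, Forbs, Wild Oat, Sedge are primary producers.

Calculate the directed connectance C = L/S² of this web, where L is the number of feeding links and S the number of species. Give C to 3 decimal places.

The web has S = 14 species and L = 26 feeding links.
C = L / S² = 26 / 196 = 0.1327 ≈ 0.133.

C = 0.133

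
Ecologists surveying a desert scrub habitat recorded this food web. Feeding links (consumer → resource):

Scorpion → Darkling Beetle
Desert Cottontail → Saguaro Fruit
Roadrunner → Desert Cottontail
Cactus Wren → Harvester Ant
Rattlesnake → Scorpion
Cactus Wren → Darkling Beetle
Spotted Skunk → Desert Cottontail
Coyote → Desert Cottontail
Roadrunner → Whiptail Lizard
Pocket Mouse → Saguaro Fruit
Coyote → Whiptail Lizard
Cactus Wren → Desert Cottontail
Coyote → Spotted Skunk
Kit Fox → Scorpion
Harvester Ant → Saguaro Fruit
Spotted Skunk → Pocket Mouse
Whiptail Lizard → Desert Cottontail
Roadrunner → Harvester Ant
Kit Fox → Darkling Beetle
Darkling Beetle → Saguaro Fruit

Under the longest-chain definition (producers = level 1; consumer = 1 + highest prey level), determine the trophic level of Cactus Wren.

Trophic level 3

Saguaro Fruit is a producer → level 1.
Desert Cottontail eats Saguaro Fruit → level 2.
Cactus Wren eats Desert Cottontail (level 2); other prey at levels: Harvester Ant 2, Darkling Beetle 2 → level 3.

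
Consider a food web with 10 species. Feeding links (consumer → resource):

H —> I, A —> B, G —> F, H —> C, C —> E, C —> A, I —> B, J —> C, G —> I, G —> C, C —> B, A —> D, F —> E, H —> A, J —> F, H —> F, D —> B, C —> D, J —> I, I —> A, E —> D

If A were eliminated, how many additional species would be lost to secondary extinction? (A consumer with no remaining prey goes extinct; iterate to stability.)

0

Remove A.
Every predator of it retains at least one other prey: C still has B, D, E; I still has B; H still has C, I, F.
No consumer loses all prey, so no secondary extinctions occur.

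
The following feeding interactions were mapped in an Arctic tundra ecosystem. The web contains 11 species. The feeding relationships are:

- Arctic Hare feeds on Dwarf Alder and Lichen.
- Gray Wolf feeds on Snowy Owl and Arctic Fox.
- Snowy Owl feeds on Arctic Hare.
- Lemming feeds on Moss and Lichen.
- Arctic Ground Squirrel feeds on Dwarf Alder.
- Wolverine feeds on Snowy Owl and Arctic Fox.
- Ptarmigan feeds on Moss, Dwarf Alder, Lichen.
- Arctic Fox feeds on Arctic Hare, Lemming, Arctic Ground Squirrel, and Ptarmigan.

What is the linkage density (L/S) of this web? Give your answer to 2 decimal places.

L/S = 1.55

There are L = 17 links among S = 11 species.
L/S = 17/11 = 1.5455 ≈ 1.55.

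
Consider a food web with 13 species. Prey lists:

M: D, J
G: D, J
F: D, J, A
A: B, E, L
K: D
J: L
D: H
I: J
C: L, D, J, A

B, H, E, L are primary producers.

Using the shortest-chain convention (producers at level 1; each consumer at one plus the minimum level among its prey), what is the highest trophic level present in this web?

3

Producers (level 1): B, H, E, L.
Following each consumer down to its lowest-level prey: H → D → M (levels 1 through 3).
All prey of M (D 2, J 2) are at level 2 or above, so M is at level 1 + 2 = 3.
Every consumer has at least one prey at level 2 or below, so none exceeds level 3.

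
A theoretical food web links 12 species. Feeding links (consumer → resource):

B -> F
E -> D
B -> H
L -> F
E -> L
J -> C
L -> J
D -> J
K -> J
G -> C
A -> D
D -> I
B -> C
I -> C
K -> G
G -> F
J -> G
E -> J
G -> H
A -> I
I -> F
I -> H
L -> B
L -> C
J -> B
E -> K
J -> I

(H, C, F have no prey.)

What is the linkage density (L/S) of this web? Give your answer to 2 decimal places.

There are L = 27 links among S = 12 species.
L/S = 27/12 = 2.2500 ≈ 2.25.

L/S = 2.25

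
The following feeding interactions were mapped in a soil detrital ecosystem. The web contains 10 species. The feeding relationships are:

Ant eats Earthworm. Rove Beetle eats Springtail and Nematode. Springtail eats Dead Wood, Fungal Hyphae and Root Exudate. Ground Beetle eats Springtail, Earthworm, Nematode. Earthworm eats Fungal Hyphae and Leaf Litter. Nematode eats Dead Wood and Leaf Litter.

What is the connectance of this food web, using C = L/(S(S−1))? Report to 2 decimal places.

The web has S = 10 species and L = 13 feeding links.
C = L / (S(S−1)) = 13 / 90 = 0.1444 ≈ 0.14.

C = 0.14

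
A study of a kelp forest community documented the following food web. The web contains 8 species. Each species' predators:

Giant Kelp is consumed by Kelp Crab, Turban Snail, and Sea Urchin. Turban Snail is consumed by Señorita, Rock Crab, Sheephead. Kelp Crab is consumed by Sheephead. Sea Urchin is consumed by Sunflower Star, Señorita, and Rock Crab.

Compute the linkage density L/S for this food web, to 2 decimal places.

L/S = 1.25

There are L = 10 links among S = 8 species.
L/S = 10/8 = 1.2500 ≈ 1.25.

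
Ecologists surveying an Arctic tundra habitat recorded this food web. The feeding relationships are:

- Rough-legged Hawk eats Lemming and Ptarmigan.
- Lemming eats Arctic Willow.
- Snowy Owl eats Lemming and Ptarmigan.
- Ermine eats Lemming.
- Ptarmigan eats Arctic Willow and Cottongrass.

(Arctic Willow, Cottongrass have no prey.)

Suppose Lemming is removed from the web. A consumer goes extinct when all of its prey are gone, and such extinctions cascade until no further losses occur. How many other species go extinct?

Remove Lemming.
Round 1: Ermine (all prey gone) → extinct.
No further losses. Total secondary extinctions: 1.

1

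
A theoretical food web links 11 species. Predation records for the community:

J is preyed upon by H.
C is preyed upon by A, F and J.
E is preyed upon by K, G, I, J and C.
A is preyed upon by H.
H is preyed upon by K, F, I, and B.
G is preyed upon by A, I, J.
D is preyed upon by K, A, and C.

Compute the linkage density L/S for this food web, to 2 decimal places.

L/S = 1.82

There are L = 20 links among S = 11 species.
L/S = 20/11 = 1.8182 ≈ 1.82.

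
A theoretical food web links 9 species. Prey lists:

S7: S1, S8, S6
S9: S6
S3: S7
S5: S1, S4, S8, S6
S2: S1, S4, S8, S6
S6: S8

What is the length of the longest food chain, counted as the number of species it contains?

4 species

One longest chain: S8 → S6 → S7 → S3.
It has 4 species and 3 links.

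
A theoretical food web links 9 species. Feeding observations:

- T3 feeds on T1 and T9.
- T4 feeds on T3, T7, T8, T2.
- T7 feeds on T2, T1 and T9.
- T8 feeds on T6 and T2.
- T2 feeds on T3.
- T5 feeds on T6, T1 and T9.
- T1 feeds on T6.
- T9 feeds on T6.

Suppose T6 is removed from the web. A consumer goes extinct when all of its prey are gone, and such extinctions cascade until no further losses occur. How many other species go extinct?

Remove T6.
Round 1: T9 (all prey gone), T1 (all prey gone) → extinct.
Round 2: T5 (all prey gone), T3 (all prey gone) → extinct.
Round 3: T2 (all prey gone) → extinct.
Round 4: T8 (all prey gone), T7 (all prey gone) → extinct.
Round 5: T4 (all prey gone) → extinct.
No further losses. Total secondary extinctions: 8.

8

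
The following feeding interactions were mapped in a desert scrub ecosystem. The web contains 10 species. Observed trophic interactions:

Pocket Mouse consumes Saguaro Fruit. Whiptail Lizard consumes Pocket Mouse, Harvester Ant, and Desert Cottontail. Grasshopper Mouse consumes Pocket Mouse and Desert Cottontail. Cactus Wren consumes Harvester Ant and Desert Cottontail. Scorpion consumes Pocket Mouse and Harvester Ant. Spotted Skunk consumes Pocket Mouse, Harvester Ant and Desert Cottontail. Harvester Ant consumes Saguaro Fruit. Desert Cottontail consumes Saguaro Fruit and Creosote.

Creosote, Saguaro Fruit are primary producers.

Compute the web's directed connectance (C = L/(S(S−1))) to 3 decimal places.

The web has S = 10 species and L = 16 feeding links.
C = L / (S(S−1)) = 16 / 90 = 0.1778 ≈ 0.178.

C = 0.178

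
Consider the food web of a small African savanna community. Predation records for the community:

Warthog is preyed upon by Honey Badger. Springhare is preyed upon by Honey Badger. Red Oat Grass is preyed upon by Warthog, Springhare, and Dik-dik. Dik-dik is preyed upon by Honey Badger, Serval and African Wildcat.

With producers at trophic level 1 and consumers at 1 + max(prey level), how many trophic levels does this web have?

3

Producers (level 1): Red Oat Grass.
Red Oat Grass → Dik-dik → Serval gives Serval level 3.
No species has a prey at level 3, so no species reaches level 4.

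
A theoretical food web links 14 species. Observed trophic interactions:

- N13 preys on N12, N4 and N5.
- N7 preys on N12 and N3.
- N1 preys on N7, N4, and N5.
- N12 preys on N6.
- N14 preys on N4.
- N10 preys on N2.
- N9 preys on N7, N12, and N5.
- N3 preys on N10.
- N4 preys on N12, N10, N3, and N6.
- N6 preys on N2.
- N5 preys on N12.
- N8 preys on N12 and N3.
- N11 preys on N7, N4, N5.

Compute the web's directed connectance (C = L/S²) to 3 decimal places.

C = 0.133

The web has S = 14 species and L = 26 feeding links.
C = L / S² = 26 / 196 = 0.1327 ≈ 0.133.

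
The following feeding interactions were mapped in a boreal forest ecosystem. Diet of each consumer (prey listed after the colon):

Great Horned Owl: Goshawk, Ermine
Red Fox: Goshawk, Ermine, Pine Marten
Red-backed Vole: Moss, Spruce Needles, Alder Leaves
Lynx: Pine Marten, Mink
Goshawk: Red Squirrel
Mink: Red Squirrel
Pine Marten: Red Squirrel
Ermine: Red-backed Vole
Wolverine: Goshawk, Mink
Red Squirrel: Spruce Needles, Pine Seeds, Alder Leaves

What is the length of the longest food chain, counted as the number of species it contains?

One longest chain: Spruce Needles → Red Squirrel → Goshawk → Great Horned Owl.
It has 4 species and 3 links.

4 species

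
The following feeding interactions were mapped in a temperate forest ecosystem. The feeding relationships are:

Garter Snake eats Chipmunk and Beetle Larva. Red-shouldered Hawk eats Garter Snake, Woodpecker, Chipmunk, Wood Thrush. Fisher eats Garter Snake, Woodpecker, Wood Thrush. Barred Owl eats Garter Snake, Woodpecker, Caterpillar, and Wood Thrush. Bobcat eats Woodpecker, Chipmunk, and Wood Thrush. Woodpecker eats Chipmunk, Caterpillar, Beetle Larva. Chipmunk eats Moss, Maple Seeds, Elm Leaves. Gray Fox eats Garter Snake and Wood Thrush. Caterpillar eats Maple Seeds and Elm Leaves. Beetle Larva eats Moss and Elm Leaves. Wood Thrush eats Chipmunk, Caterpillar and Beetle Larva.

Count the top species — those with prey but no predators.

5

Top species (has prey, but nothing eats it): Barred Owl, Bobcat, Red-shouldered Hawk, Gray Fox, Fisher.
Count: 5.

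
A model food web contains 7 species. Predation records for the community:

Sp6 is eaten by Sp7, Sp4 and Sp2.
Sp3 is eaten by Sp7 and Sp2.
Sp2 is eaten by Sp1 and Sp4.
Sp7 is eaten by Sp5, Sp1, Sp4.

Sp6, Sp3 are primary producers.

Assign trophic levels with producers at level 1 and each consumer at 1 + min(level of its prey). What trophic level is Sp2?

Trophic level 2

Sp6 is a producer → level 1.
Sp2 eats Sp6 → level 2.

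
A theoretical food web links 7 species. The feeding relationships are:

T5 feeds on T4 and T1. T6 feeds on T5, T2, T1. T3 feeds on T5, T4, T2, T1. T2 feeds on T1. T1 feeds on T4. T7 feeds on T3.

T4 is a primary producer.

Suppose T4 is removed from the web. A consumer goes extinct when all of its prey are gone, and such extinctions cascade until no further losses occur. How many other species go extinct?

Remove T4.
Round 1: T1 (all prey gone) → extinct.
Round 2: T5 (all prey gone), T2 (all prey gone) → extinct.
Round 3: T6 (all prey gone), T3 (all prey gone) → extinct.
Round 4: T7 (all prey gone) → extinct.
No further losses. Total secondary extinctions: 6.

6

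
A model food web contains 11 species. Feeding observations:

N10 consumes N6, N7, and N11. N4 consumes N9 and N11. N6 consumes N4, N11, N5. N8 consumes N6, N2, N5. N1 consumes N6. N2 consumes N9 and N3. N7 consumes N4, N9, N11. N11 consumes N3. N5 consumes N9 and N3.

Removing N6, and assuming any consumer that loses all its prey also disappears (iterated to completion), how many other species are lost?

Remove N6.
Round 1: N1 (all prey gone) → extinct.
No further losses. Total secondary extinctions: 1.

1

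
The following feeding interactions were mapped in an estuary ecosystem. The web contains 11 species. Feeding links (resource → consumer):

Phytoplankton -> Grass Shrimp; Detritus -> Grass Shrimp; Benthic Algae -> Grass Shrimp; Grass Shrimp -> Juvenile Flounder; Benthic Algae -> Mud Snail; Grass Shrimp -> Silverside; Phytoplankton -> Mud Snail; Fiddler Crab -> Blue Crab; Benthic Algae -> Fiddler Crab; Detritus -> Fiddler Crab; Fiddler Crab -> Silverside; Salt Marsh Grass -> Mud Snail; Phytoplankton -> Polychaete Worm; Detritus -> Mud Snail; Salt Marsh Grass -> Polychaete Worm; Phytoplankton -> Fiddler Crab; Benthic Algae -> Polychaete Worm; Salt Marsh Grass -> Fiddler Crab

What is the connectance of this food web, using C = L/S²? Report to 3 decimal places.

The web has S = 11 species and L = 18 feeding links.
C = L / S² = 18 / 121 = 0.1488 ≈ 0.149.

C = 0.149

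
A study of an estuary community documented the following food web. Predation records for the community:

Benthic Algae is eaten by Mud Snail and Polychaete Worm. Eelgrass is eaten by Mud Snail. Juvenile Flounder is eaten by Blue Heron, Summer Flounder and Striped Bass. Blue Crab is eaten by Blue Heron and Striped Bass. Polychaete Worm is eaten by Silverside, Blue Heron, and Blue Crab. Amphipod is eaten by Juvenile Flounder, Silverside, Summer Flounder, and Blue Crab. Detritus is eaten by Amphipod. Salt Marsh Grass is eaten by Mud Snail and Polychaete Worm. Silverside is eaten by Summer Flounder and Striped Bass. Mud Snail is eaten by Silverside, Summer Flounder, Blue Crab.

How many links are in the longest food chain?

One longest chain: Detritus → Amphipod → Juvenile Flounder → Striped Bass.
It has 4 species and 3 links.

3 links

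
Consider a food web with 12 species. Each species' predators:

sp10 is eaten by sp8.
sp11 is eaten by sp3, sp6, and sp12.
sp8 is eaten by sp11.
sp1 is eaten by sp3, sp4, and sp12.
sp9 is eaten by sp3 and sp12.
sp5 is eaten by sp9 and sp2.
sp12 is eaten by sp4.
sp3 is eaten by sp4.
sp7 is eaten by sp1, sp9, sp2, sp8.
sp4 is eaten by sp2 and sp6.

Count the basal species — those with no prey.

Basal species (no prey listed): sp5, sp10, sp7.
Count: 3.

3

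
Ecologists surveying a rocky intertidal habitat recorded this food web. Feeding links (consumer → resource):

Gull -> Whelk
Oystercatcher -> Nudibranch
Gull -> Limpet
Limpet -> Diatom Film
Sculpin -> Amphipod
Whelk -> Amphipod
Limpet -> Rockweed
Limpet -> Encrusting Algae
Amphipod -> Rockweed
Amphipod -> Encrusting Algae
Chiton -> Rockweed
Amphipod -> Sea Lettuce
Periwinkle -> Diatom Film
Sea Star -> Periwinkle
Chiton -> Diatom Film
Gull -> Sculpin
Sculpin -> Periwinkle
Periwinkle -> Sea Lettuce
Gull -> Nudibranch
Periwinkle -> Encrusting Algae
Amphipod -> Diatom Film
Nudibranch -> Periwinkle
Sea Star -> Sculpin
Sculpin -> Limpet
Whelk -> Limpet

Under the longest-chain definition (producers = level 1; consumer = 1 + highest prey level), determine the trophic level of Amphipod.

Trophic level 2

Sea Lettuce is a producer → level 1.
Amphipod eats Sea Lettuce (level 1); other prey at levels: Rockweed 1, Encrusting Algae 1, Diatom Film 1 → level 2.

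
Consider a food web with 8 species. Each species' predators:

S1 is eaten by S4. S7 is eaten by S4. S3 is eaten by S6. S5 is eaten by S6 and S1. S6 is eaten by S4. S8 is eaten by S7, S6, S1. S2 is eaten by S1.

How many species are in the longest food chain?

One longest chain: S5 → S6 → S4.
It has 3 species and 2 links.

3 species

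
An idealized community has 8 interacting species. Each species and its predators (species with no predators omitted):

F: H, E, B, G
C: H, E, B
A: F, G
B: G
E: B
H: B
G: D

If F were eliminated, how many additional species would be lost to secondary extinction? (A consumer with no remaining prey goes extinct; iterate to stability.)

Remove F.
Every predator of it retains at least one other prey: H still has C; E still has C; B still has C, H, E; G still has A, B.
No consumer loses all prey, so no secondary extinctions occur.

0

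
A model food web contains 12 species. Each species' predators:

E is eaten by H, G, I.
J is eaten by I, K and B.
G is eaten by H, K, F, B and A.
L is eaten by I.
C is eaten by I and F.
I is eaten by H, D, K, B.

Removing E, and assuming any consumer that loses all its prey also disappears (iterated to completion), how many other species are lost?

Remove E.
Round 1: G (all prey gone) → extinct.
Round 2: A (all prey gone) → extinct.
No further losses. Total secondary extinctions: 2.

2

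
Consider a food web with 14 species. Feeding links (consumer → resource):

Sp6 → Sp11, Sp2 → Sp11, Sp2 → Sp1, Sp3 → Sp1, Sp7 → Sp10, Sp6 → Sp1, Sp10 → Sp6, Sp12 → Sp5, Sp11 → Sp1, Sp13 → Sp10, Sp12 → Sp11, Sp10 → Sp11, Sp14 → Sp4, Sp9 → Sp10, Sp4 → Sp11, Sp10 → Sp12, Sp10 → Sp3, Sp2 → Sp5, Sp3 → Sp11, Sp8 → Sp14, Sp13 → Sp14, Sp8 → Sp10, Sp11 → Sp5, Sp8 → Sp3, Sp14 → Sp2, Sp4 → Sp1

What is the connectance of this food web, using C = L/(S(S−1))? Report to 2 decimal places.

The web has S = 14 species and L = 26 feeding links.
C = L / (S(S−1)) = 26 / 182 = 0.1429 ≈ 0.14.

C = 0.14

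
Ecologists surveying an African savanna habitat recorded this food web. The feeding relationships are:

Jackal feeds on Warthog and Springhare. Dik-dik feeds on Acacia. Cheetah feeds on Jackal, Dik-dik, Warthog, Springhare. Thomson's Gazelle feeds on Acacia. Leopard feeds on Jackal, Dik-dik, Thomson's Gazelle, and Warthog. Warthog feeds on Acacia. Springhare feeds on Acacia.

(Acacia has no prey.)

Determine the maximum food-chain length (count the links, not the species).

One longest chain: Acacia → Warthog → Jackal → Cheetah.
It has 4 species and 3 links.

3 links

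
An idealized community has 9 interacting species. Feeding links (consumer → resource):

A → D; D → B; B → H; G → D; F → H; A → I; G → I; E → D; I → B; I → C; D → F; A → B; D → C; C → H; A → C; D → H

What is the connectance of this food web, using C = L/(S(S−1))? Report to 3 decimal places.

C = 0.222

The web has S = 9 species and L = 16 feeding links.
C = L / (S(S−1)) = 16 / 72 = 0.2222 ≈ 0.222.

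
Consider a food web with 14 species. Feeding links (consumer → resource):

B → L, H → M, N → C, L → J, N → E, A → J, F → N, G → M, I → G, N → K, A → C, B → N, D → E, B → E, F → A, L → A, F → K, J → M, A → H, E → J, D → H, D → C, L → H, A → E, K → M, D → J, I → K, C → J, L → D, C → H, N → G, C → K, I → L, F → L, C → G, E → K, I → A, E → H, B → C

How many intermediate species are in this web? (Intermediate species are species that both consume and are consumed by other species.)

Intermediate species (has both prey and predators): G, H, J, K, E, C, D, N, A, L.
Count: 10.

10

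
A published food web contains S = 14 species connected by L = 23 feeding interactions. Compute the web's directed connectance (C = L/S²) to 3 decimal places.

C = 0.117

The web has S = 14 species and L = 23 feeding links.
C = L / S² = 23 / 196 = 0.1173 ≈ 0.117.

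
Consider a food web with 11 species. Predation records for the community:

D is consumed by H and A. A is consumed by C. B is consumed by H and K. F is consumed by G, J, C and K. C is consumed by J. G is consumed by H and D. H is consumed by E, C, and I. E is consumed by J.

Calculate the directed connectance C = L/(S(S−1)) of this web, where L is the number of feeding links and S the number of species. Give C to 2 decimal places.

C = 0.15

The web has S = 11 species and L = 16 feeding links.
C = L / (S(S−1)) = 16 / 110 = 0.1455 ≈ 0.15.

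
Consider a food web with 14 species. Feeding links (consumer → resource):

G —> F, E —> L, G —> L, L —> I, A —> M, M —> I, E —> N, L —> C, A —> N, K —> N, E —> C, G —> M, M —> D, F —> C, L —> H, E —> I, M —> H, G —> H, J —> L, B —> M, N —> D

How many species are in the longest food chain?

One longest chain: D → N → K.
It has 3 species and 2 links.

3 species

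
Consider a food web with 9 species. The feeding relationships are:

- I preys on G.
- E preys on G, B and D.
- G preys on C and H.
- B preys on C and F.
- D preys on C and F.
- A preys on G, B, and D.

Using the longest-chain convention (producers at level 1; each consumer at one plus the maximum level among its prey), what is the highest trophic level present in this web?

3

Producers (level 1): C, H, F.
C → G → I gives I level 3.
No species has a prey at level 3, so no species reaches level 4.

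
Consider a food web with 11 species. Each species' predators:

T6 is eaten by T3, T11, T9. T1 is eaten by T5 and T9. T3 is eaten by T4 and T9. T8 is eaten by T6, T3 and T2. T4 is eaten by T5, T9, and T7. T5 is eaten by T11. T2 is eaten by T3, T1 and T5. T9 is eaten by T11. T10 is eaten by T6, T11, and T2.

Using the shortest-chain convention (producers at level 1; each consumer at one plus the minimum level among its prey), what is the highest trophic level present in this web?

Producers (level 1): T10, T8.
Following each consumer down to its lowest-level prey: T8 → T3 → T4 → T7 (levels 1 through 4).
All prey of T7 (T4 3) are at level 3 or above, so T7 is at level 1 + 3 = 4.
Every consumer has at least one prey at level 3 or below, so none exceeds level 4.

4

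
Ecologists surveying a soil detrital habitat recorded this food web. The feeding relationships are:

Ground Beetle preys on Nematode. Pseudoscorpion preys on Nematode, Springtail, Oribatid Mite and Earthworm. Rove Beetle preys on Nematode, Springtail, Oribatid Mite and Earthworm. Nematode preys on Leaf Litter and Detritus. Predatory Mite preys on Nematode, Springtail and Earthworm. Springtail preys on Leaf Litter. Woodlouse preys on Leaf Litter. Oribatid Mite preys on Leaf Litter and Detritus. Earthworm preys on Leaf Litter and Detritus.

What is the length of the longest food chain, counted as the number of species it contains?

3 species

One longest chain: Leaf Litter → Springtail → Pseudoscorpion.
It has 3 species and 2 links.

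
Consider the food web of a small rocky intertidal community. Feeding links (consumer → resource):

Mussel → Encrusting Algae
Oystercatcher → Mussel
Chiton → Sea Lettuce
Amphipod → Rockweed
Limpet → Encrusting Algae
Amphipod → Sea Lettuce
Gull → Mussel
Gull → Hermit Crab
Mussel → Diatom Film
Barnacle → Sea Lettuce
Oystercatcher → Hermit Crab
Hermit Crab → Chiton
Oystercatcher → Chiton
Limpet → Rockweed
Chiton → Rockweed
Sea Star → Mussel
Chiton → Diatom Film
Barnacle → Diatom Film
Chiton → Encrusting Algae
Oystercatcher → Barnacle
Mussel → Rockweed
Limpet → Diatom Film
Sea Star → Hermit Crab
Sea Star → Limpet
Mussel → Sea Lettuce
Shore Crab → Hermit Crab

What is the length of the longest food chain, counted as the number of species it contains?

4 species

One longest chain: Rockweed → Chiton → Hermit Crab → Gull.
It has 4 species and 3 links.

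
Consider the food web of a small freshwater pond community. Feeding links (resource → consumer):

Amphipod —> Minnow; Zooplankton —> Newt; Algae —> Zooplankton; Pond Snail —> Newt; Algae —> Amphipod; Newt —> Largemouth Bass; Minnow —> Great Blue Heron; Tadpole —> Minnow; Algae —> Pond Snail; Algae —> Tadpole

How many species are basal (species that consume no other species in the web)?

1

Basal species (no prey listed): Algae.
Count: 1.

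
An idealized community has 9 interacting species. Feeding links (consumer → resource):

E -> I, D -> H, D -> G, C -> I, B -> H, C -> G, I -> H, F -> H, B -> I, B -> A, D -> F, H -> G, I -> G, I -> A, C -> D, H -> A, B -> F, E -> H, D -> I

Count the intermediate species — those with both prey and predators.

Intermediate species (has both prey and predators): H, F, I, D.
Count: 4.

4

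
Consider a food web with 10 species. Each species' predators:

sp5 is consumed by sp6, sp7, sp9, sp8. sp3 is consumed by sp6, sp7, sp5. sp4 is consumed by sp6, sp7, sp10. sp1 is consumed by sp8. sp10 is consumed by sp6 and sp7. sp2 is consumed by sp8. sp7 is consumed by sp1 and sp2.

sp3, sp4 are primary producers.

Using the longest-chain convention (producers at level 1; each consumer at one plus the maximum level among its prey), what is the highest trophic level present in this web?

Producers (level 1): sp3, sp4.
sp3 → sp5 → sp7 → sp2 → sp8 gives sp8 level 5.
No species has a prey at level 5, so no species reaches level 6.

5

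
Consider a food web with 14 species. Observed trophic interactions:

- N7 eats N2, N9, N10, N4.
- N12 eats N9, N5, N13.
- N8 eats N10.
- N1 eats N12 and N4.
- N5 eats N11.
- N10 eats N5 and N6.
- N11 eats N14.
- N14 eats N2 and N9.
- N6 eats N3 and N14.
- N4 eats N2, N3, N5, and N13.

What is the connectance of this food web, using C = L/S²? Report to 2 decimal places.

The web has S = 14 species and L = 22 feeding links.
C = L / S² = 22 / 196 = 0.1122 ≈ 0.11.

C = 0.11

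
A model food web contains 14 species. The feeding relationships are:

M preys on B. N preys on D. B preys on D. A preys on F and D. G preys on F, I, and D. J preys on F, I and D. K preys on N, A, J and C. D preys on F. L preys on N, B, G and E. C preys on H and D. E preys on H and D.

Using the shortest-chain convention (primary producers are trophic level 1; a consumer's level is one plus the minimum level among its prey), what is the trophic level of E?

Trophic level 2

H is a producer → level 1.
E eats H → level 2.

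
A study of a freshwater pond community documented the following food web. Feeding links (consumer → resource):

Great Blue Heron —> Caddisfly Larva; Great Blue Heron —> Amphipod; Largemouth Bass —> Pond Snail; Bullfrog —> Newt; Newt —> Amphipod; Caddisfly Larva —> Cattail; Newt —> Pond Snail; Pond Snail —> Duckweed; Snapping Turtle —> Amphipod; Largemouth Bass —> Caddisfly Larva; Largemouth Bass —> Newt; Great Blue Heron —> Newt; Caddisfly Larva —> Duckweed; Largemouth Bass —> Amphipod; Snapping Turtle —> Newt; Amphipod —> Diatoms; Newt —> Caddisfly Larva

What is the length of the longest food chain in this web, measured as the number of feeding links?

One longest chain: Diatoms → Amphipod → Newt → Bullfrog.
It has 4 species and 3 links.

3 links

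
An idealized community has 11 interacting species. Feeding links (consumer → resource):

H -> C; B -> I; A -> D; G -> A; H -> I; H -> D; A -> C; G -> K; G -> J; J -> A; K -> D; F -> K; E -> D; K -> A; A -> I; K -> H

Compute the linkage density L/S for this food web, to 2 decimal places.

L/S = 1.45

There are L = 16 links among S = 11 species.
L/S = 16/11 = 1.4545 ≈ 1.45.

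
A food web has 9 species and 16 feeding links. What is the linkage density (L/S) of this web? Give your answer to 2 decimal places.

L/S = 1.78

There are L = 16 links among S = 9 species.
L/S = 16/9 = 1.7778 ≈ 1.78.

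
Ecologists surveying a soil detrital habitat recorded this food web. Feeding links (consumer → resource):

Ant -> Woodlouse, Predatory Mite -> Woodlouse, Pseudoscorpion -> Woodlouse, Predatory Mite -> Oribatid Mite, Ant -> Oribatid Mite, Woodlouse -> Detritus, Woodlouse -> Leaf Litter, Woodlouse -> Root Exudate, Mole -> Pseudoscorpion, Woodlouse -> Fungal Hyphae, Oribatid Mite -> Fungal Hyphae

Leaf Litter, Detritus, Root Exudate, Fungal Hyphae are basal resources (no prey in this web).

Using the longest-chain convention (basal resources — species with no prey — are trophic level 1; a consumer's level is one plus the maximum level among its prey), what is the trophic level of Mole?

Trophic level 4

Leaf Litter has no prey (basal) → level 1.
Woodlouse eats Leaf Litter (level 1); other prey at levels: Detritus 1, Root Exudate 1, Fungal Hyphae 1 → level 2.
Pseudoscorpion eats Woodlouse → level 3.
Mole eats Pseudoscorpion → level 4.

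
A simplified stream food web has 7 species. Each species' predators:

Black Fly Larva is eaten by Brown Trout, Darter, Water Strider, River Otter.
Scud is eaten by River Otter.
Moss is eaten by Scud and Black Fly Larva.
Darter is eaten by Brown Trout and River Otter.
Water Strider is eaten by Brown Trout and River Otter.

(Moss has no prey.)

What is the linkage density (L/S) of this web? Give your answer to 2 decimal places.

There are L = 11 links among S = 7 species.
L/S = 11/7 = 1.5714 ≈ 1.57.

L/S = 1.57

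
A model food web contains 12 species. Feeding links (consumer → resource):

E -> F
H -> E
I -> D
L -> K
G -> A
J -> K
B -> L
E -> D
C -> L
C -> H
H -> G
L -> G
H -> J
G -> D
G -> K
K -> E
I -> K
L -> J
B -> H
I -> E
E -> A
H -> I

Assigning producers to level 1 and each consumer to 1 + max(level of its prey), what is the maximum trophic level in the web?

Producers (level 1): F, A, D.
F → E → K → J → H → C gives C level 6.
No species has a prey at level 6, so no species reaches level 7.

6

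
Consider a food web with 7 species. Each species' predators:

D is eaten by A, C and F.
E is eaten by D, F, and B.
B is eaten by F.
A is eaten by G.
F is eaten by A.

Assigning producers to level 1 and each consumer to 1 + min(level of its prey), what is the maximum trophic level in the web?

Producers (level 1): E.
Following each consumer down to its lowest-level prey: E → D → A → G (levels 1 through 4).
All prey of G (A 3) are at level 3 or above, so G is at level 1 + 3 = 4.
Every consumer has at least one prey at level 3 or below, so none exceeds level 4.

4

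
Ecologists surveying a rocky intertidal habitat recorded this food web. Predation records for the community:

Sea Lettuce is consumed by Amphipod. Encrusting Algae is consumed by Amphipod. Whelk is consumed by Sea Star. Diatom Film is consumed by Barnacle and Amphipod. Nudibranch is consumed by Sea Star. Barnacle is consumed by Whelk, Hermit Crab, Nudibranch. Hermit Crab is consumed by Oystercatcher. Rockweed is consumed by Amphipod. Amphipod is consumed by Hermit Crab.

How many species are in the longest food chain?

One longest chain: Diatom Film → Barnacle → Whelk → Sea Star.
It has 4 species and 3 links.

4 species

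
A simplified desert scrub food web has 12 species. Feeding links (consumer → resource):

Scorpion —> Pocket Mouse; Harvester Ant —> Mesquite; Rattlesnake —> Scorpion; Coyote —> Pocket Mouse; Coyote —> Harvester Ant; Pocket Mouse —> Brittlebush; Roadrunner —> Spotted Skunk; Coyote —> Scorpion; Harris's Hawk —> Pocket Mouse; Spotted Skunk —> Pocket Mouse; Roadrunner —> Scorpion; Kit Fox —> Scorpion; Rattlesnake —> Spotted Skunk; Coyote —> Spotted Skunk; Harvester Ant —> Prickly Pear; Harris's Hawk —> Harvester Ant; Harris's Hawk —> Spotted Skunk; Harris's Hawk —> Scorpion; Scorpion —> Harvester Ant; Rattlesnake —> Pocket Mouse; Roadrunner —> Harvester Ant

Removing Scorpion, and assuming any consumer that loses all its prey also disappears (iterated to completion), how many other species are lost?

Remove Scorpion.
Round 1: Kit Fox (all prey gone) → extinct.
No further losses. Total secondary extinctions: 1.

1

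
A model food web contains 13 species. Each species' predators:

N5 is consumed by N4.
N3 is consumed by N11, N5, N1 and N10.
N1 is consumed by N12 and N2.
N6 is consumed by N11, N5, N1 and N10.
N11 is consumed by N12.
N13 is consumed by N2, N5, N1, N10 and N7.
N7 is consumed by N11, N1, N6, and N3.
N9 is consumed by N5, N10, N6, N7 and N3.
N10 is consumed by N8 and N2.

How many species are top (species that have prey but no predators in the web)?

Top species (has prey, but nothing eats it): N4, N8, N12, N2.
Count: 4.

4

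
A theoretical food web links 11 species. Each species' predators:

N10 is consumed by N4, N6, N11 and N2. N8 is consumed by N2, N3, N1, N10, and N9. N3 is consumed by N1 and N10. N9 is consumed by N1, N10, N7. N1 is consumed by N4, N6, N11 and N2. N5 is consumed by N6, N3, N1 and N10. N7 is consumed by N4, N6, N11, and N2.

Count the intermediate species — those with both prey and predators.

5

Intermediate species (has both prey and predators): N9, N3, N1, N10, N7.
Count: 5.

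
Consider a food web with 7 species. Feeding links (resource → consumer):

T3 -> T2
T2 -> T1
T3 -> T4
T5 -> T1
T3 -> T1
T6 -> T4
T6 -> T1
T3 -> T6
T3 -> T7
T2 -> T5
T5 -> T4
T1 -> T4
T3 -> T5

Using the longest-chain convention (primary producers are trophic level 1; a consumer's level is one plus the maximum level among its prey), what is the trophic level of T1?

T3 is a producer → level 1.
T2 eats T3 → level 2.
T5 eats T2 (level 2); other prey at levels: T3 1 → level 3.
T1 eats T5 (level 3); other prey at levels: T3 1, T6 2, T2 2 → level 4.

Trophic level 4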